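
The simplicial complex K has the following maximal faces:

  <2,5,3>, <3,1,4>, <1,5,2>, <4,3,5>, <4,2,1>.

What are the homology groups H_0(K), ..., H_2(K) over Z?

H_0 ≅ Z,  H_1 ≅ Z,  H_2 = 0.

Order the vertices as 1 < 2 < 3 < 4 < 5. Listing each simplex with vertices in this order, K has dimension 2 with simplices:

  0-simplices (5): [1], [2], [3], [4], [5]
  1-simplices (10): [1,2], [1,3], [1,4], [1,5], [2,3], [2,4], [2,5], [3,4], [3,5], [4,5]
  2-simplices (5): [1,2,4], [1,2,5], [1,3,4], [2,3,5], [3,4,5]

giving chain groups C_0 ≅ Z^5, C_1 ≅ Z^10, C_2 ≅ Z^5.

∂_1: C_1 → C_0 maps an edge to its endpoints' difference, ∂[p,q] = q − p. For instance
  ∂[3,4] = [4] − [3].
The resulting 5×10 matrix has rank 4, and its Smith normal form has invariant factors (1,1,1,1).

Boundary ∂_2: C_2 → C_1 acts by ∂[p,q,r] = [q,r] − [p,r] + [p,q]. For instance
  ∂[1,2,4] = [2,4] − [1,4] + [1,2],
  ∂[1,2,5] = [2,5] − [1,5] + [1,2].
The 10×5 boundary matrix has rank 5 and Smith normal form diag(1,1,1,1,1).

Computing H_k = (kernel of ∂_k) / (image of ∂_{k+1}):

  H_0: rank C_0 − rank ∂_1 = 5 − 4 = 1, and the invariant factors of ∂_1 are all 1, so H_0 ≅ Z.
  H_1: rank ker ∂_1 − rank ∂_2 = (10 − 4) − 5 = 1, and the invariant factors of ∂_2 are all 1, so H_1 ≅ Z.
  H_2: rank ker ∂_2 − rank ∂_3 = (5 − 5) − 0 = 0, and there is no ∂_3, so H_2 ≅ 0.

As a check, the Euler characteristic is 5 − 10 + 5 = 0, which agrees with 1 − 1 + 0 = 0.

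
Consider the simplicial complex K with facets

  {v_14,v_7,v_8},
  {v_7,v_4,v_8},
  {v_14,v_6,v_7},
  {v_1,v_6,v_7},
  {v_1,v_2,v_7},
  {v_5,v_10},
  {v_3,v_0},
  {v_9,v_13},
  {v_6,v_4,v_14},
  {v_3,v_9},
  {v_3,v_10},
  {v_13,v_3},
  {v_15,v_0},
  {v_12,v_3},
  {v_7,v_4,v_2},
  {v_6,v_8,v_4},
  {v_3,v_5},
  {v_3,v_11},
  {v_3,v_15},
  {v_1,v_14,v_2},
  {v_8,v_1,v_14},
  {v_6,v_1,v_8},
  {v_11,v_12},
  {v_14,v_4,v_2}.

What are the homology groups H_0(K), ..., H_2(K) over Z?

Fix the vertex order v_0 < v_1 < v_2 < v_3 < v_4 < v_5 < v_6 < v_7 < v_8 < v_9 < v_10 < v_11 < v_12 < v_13 < v_14 < v_15 and write every simplex with vertices in increasing order. Then dim K = 2 and the simplices of K are:

  0-simplices (16): [v_0], [v_1], [v_2], [v_3], [v_4], [v_5], [v_6], [v_7], [v_8], [v_9], [v_10], [v_11], [v_12], [v_13], [v_14], [v_15]
  1-simplices (30): (30 of them)
  2-simplices (12): (12 of them)

Hence C_0 ≅ Z^16, C_1 ≅ Z^30, C_2 ≅ Z^12.

Boundary ∂_1: C_1 → C_0 sends each edge [p,q] (with p < q) to q − p. For instance
  ∂[v_6,v_8] = [v_8] − [v_6].
The resulting 16×30 matrix has rank 14, and its Smith normal form has invariant factors (1,1,1,1,1,1,1,1,1,1,1,1,1,1).

Boundary ∂_2: C_2 → C_1 sends each 2-simplex [p,q,r] to [q,r] − [p,r] + [p,q]. For instance
  ∂[v_1,v_2,v_14] = [v_2,v_14] − [v_1,v_14] + [v_1,v_2],
  ∂[v_2,v_4,v_7] = [v_4,v_7] − [v_2,v_7] + [v_2,v_4].
This gives a 30×12 integer matrix of rank 12; reducing to Smith normal form yields diagonal entries (1,1,1,1,1,1,1,1,1,1,1,2).

Now H_k = ker ∂_k / im ∂_{k+1}, so:

  H_0: rank C_0 − rank ∂_1 = 16 − 14 = 2, and the invariant factors of ∂_1 are all 1, so H_0 = Z^2.
  H_1: rank ker ∂_1 − rank ∂_2 = (30 − 14) − 12 = 4, and ∂_2 has invariant factor 2 > 1, so H_1 = Z^4 × Z/2.
  H_2: rank ker ∂_2 − rank ∂_3 = (12 − 12) − 0 = 0, and there is no ∂_3, so H_2 = 0.

H_0 ≅ Z^2,  H_1 ≅ Z^4 × Z/2,  H_2 = 0.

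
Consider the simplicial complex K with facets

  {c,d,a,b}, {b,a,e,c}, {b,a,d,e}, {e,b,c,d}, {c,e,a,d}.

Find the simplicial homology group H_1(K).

Fix the vertex order a < b < c < d < e and write every simplex with vertices in increasing order. Then dim K = 3 and the simplices of K are:

  0-simplices (5): a, b, c, d, e
  1-simplices (10): ab, ac, ad, ae, bc, bd, be, cd, ce, de
  2-simplices (10): abc, abd, abe, acd, ace, ade, bcd, bce, bde, cde
  3-simplices (5): abcd, abce, abde, acde, bcde

Hence C_0 ≅ Z^5, C_1 ≅ Z^10, C_2 ≅ Z^10, C_3 ≅ Z^5.

The boundary map ∂_1: C_1 → C_0 is given by ∂[p,q] = [q] − [p].
The 5×10 boundary matrix has rank 4 and Smith normal form diag(1,1,1,1).

Boundary ∂_2: C_2 → C_1 sends each 2-simplex [p,q,r] to [q,r] − [p,r] + [p,q]. For instance
  ∂abc = bc − ac + ab,
  ∂bcd = cd − bd + bc.
The 10×10 boundary matrix has rank 6 and Smith normal form diag(1,1,1,1,1,1).

Boundary ∂_3: C_3 → C_2 sends each 3-simplex σ to the alternating sum Σ_i (−1)^i (σ with its i-th vertex removed). For instance
  ∂abcd = bcd − acd + abd − abc,
  ∂acde = cde − ade + ace − acd.
This gives a 10×5 integer matrix of rank 4; reducing to Smith normal form yields diagonal entries (1,1,1,1).

Computing H_k = (kernel of ∂_k) / (image of ∂_{k+1}):

  H_1: rank ker ∂_1 − rank ∂_2 = (10 − 4) − 6 = 0, and the invariant factors of ∂_2 are all 1, so H_1 = 0.

H_1 = 0.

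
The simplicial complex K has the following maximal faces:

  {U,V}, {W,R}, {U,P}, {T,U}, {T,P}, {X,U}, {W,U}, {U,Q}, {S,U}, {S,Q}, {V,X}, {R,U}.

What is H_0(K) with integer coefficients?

We work with the vertex ordering P < Q < R < S < T < U < V < W < X. The simplices of K, each written with vertices in increasing order, are:

  0-simplices (9): P, Q, R, S, T, U, V, W, X
  1-simplices (12): PT, PU, QS, QU, RU, RW, SU, TU, UV, UW, UX, VX

so the chain groups are C_0 ≅ Z^9, C_1 ≅ Z^12.

Boundary ∂_1: C_1 → C_0 sends each edge [p,q] (with p < q) to q − p.
The 9×12 boundary matrix has rank 8 and Smith normal form diag(1,1,1,1,1,1,1,1).

From H_k ≅ ker(∂_k) / im(∂_{k+1}) we obtain:

  H_0: rank C_0 − rank ∂_1 = 9 − 8 = 1, and the invariant factors of ∂_1 are all 1, so H_0 = Z.

(K is a triangulation of a wedge of 4 circles.)

H_0 ≅ Z.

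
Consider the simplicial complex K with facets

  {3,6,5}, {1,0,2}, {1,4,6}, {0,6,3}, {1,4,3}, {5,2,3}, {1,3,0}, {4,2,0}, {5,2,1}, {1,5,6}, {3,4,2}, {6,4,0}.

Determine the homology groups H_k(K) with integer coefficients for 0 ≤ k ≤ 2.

H_0 = Z,  H_1 = Z/2Z,  H_2 = 0.

Take the total order 0 < 1 < 2 < 3 < 4 < 5 < 6 on the vertex set. Then K (dimension 2) consists of the simplices:

  0-simplices (7): [0], [1], [2], [3], [4], [5], [6]
  1-simplices (18): [0,1], [0,2], [0,3], [0,4], [0,6], [1,2], [1,3], [1,4], [1,5], [1,6], [2,3], [2,4], [2,5], [3,4], [3,5], [3,6], [4,6], [5,6]
  2-simplices (12): [0,1,2], [0,1,3], [0,2,4], [0,3,6], [0,4,6], [1,2,5], [1,3,4], [1,4,6], [1,5,6], [2,3,4], [2,3,5], [3,5,6]

Hence C_0 ≅ Z^7, C_1 ≅ Z^18, C_2 ≅ Z^12.

∂_1: C_1 → C_0 is given by ∂[p,q] = [q] − [p]. For instance
  ∂[3,6] = [6] − [3].
This gives a 7×18 integer matrix of rank 6; reducing to Smith normal form yields diagonal entries (1,1,1,1,1,1).

The boundary map ∂_2: C_2 → C_1 sends each 2-simplex [p,q,r] to [q,r] − [p,r] + [p,q]. For instance
  ∂[1,3,4] = [3,4] − [1,4] + [1,3],
  ∂[1,2,5] = [2,5] − [1,5] + [1,2].
This gives a 18×12 integer matrix of rank 12; reducing to Smith normal form yields diagonal entries (1,1,1,1,1,1,1,1,1,1,1,2).

Now H_k = ker ∂_k / im ∂_{k+1}, so:

  H_0: rank C_0 − rank ∂_1 = 7 − 6 = 1, and the invariant factors of ∂_1 are all 1, so H_0 = Z.
  H_1: rank ker ∂_1 − rank ∂_2 = (18 − 6) − 12 = 0, and ∂_2 has invariant factor 2 > 1, so H_1 = Z/2Z.
  H_2: rank ker ∂_2 − rank ∂_3 = (12 − 12) − 0 = 0, and there is no ∂_3, so H_2 = 0.

As a check, the Euler characteristic is 7 − 18 + 12 = 1, which agrees with 1 − 0 + 0 = 1.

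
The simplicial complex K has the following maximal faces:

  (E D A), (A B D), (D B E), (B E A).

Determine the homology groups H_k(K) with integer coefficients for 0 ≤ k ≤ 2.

Fix the vertex order A < B < D < E and write every simplex with vertices in increasing order. Then dim K = 2 and the simplices of K are:

  0-simplices (4): A, B, D, E
  1-simplices (6): AB, AD, AE, BD, BE, DE
  2-simplices (4): ABD, ABE, ADE, BDE

so the chain groups are C_0 ≅ Z^4, C_1 ≅ Z^6, C_2 ≅ Z^4.

The boundary map ∂_1: C_1 → C_0 maps an edge to its endpoints' difference, ∂[p,q] = q − p.
As a 4×6 matrix over Z this has rank 3, with invariant factors (1,1,1).

Boundary ∂_2: C_2 → C_1 sends each 2-simplex [p,q,r] to [q,r] − [p,r] + [p,q]. For instance
  ∂ADE = DE − AE + AD,
  ∂ABE = BE − AE + AB.
As a 6×4 matrix over Z this has rank 3, with invariant factors (1,1,1).

Now H_k = ker ∂_k / im ∂_{k+1}, so:

  H_0: rank C_0 − rank ∂_1 = 4 − 3 = 1, and the invariant factors of ∂_1 are all 1, so H_0 = Z.
  H_1: rank ker ∂_1 − rank ∂_2 = (6 − 3) − 3 = 0, and the invariant factors of ∂_2 are all 1, so H_1 = 0.
  H_2: rank ker ∂_2 − rank ∂_3 = (4 − 3) − 0 = 1, and there is no ∂_3, so H_2 = Z.

(K is a triangulation of the 2-sphere S^2.)

H_0 = Z,  H_1 = 0,  H_2 = Z.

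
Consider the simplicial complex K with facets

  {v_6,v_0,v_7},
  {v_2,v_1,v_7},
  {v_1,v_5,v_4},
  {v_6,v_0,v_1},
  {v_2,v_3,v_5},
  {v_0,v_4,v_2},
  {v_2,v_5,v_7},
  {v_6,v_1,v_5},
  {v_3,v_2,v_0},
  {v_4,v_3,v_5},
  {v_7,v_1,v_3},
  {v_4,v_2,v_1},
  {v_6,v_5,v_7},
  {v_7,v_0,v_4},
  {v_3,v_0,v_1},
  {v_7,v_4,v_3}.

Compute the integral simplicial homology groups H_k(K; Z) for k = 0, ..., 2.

H_0 = Z,  H_1 = Z^2,  H_2 = Z.

Fix the vertex order v_0 < v_1 < v_2 < v_3 < v_4 < v_5 < v_6 < v_7 and write every simplex with vertices in increasing order. Then dim K = 2 and the simplices of K are:

  0-simplices (8): [v_0], [v_1], [v_2], [v_3], [v_4], [v_5], [v_6], [v_7]
  1-simplices (24): (24 of them)
  2-simplices (16): (16 of them)

giving chain groups C_0 ≅ Z^8, C_1 ≅ Z^24, C_2 ≅ Z^16.

The boundary map ∂_1: C_1 → C_0 maps an edge to its endpoints' difference, ∂[p,q] = q − p. For instance
  ∂[v_1,v_3] = [v_3] − [v_1].
The 8×24 boundary matrix has rank 7 and Smith normal form diag(1,1,1,1,1,1,1).

Boundary ∂_2: C_2 → C_1 sends each 2-simplex [p,q,r] to [q,r] − [p,r] + [p,q]. For instance
  ∂[v_2,v_5,v_7] = [v_5,v_7] − [v_2,v_7] + [v_2,v_5],
  ∂[v_1,v_3,v_7] = [v_3,v_7] − [v_1,v_7] + [v_1,v_3].
The resulting 24×16 matrix has rank 15, and its Smith normal form has invariant factors (1,1,1,1,1,1,1,1,1,1,1,1,1,1,1).

Computing H_k = (kernel of ∂_k) / (image of ∂_{k+1}):

  H_0: rank C_0 − rank ∂_1 = 8 − 7 = 1, and the invariant factors of ∂_1 are all 1, so H_0 ≅ Z.
  H_1: rank ker ∂_1 − rank ∂_2 = (24 − 7) − 15 = 2, and the invariant factors of ∂_2 are all 1, so H_1 ≅ Z^2.
  H_2: rank ker ∂_2 − rank ∂_3 = (16 − 15) − 0 = 1, and there is no ∂_3, so H_2 ≅ Z.

As a check, the Euler characteristic is 8 − 24 + 16 = 0, which agrees with 1 − 2 + 1 = 0.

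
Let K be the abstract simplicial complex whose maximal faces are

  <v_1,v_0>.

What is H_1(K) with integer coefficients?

K has 2 vertices, 1 edge.
rank ∂_1 = 1, rank ∂_2 = 0 ⇒ b_1 = 1 − 1 − 0 = 0. So H_1 = 0.

H_1 ≅ 0.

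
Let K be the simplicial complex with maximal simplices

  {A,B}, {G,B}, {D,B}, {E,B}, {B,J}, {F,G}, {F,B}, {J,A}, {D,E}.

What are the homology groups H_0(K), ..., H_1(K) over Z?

H_0 ≅ Z,  H_1 ≅ Z^3.

We work with the vertex ordering A < B < D < E < F < G < J. The simplices of K, each written with vertices in increasing order, are:

  0-simplices (7): A, B, D, E, F, G, J
  1-simplices (9): AB, AJ, BD, BE, BF, BG, BJ, DE, FG

Hence C_0 ≅ Z^7, C_1 ≅ Z^9.

The boundary map ∂_1: C_1 → C_0 maps an edge to its endpoints' difference, ∂[p,q] = q − p. For instance
  ∂BJ = J − B.
As a 7×9 matrix over Z this has rank 6, with invariant factors (1,1,1,1,1,1).

Computing H_k = (kernel of ∂_k) / (image of ∂_{k+1}):

  H_0: rank C_0 − rank ∂_1 = 7 − 6 = 1, and the invariant factors of ∂_1 are all 1, so H_0 ≅ Z.
  H_1: rank ker ∂_1 − rank ∂_2 = (9 − 6) − 0 = 3, and there is no ∂_2, so H_1 ≅ Z^3.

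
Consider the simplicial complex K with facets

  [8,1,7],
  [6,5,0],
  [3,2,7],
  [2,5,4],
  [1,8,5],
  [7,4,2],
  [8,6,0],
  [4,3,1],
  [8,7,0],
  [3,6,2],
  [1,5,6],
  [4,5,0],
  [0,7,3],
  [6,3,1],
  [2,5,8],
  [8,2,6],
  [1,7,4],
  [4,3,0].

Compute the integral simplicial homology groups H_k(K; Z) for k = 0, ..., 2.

H_0 = Z,  H_1 = Z ⊕ Z/2Z,  H_2 = 0.

We work with the vertex ordering 0 < 1 < 2 < 3 < 4 < 5 < 6 < 7 < 8. The simplices of K, each written with vertices in increasing order, are:

  0-simplices (9): [0], [1], [2], [3], [4], [5], [6], [7], [8]
  1-simplices (27): (27 of them)
  2-simplices (18): [0,3,4], [0,3,7], [0,4,5], [0,5,6], [0,6,8], [0,7,8], [1,3,4], [1,3,6], [1,4,7], [1,5,6], [1,5,8], [1,7,8], [2,3,6], [2,3,7], [2,4,5], [2,4,7], [2,5,8], [2,6,8]

Hence C_0 ≅ Z^9, C_1 ≅ Z^27, C_2 ≅ Z^18.

Boundary ∂_1: C_1 → C_0 maps an edge to its endpoints' difference, ∂[p,q] = q − p. For instance
  ∂[1,8] = [8] − [1].
The resulting 9×27 matrix has rank 8, and its Smith normal form has invariant factors (1,1,1,1,1,1,1,1).

The boundary map ∂_2: C_2 → C_1 maps a triangle to the signed sum of its edges. For instance
  ∂[2,4,7] = [4,7] − [2,7] + [2,4],
  ∂[0,4,5] = [4,5] − [0,5] + [0,4].
The resulting 27×18 matrix has rank 18, and its Smith normal form has invariant factors (1,1,1,1,1,1,1,1,1,1,1,1,1,1,1,1,1,2).

Now H_k = ker ∂_k / im ∂_{k+1}, so:

  H_0: rank C_0 − rank ∂_1 = 9 − 8 = 1, and the invariant factors of ∂_1 are all 1, so H_0 ≅ Z.
  H_1: rank ker ∂_1 − rank ∂_2 = (27 − 8) − 18 = 1, and ∂_2 has invariant factor 2 > 1, so H_1 ≅ Z ⊕ Z/2Z.
  H_2: rank ker ∂_2 − rank ∂_3 = (18 − 18) − 0 = 0, and there is no ∂_3, so H_2 ≅ 0.

(K is a triangulation of the Klein bottle.)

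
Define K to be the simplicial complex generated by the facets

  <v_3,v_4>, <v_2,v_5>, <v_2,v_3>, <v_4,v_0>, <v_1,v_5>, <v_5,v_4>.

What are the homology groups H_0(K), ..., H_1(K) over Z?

K has 6 vertices, 6 edges.
rank ∂_0 = 0, rank ∂_1 = 5 ⇒ b_0 = 6 − 0 − 5 = 1; all invariant factors of ∂_1 are 1 so no torsion. So H_0 = Z.
rank ∂_1 = 5, rank ∂_2 = 0 ⇒ b_1 = 6 − 5 − 0 = 1. So H_1 = Z.

H_0 = Z,  H_1 = Z.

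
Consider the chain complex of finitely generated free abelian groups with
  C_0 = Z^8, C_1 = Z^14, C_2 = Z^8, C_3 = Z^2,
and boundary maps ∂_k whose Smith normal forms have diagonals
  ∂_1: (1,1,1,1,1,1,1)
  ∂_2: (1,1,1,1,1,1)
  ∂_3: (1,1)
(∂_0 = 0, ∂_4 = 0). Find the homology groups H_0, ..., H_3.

H_0: b_0 = 8 − 0 − 7 = 1; torsion from ∂_1 factors > 1: none. So H_0 = Z.
H_1: b_1 = 14 − 7 − 6 = 1; torsion from ∂_2 factors > 1: none. So H_1 = Z.
H_2: b_2 = 8 − 6 − 2 = 0; torsion from ∂_3 factors > 1: none. So H_2 = 0.
H_3: b_3 = 2 − 2 − 0 = 0; torsion from ∂_4 factors > 1: none. So H_3 = 0.

H_0 = Z,  H_1 = Z,  H_2 = 0,  H_3 = 0.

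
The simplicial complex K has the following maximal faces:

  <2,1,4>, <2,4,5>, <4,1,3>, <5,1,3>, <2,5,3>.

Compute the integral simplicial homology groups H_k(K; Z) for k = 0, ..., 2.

H_0 ≅ Z,  H_1 ≅ Z,  H_2 = 0.

Fix the vertex order 1 < 2 < 3 < 4 < 5 and write every simplex with vertices in increasing order. Then dim K = 2 and the simplices of K are:

  0-simplices (5): [1], [2], [3], [4], [5]
  1-simplices (10): [1,2], [1,3], [1,4], [1,5], [2,3], [2,4], [2,5], [3,4], [3,5], [4,5]
  2-simplices (5): [1,2,4], [1,3,4], [1,3,5], [2,3,5], [2,4,5]

so the chain groups are C_0 ≅ Z^5, C_1 ≅ Z^10, C_2 ≅ Z^5.

∂_1: C_1 → C_0 sends each edge [p,q] (with p < q) to q − p. For instance
  ∂[3,5] = [5] − [3].
The 5×10 boundary matrix has rank 4 and Smith normal form diag(1,1,1,1).

The boundary map ∂_2: C_2 → C_1 acts by ∂[p,q,r] = [q,r] − [p,r] + [p,q]. For instance
  ∂[2,3,5] = [3,5] − [2,5] + [2,3],
  ∂[1,3,4] = [3,4] − [1,4] + [1,3].
This gives a 10×5 integer matrix of rank 5; reducing to Smith normal form yields diagonal entries (1,1,1,1,1).

Computing H_k = (kernel of ∂_k) / (image of ∂_{k+1}):

  H_0: rank C_0 − rank ∂_1 = 5 − 4 = 1, and the invariant factors of ∂_1 are all 1, so H_0 ≅ Z.
  H_1: rank ker ∂_1 − rank ∂_2 = (10 − 4) − 5 = 1, and the invariant factors of ∂_2 are all 1, so H_1 ≅ Z.
  H_2: rank ker ∂_2 − rank ∂_3 = (5 − 5) − 0 = 0, and there is no ∂_3, so H_2 ≅ 0.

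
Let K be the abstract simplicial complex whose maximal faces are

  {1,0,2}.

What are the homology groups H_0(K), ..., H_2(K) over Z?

We work with the vertex ordering 0 < 1 < 2. The simplices of K, each written with vertices in increasing order, are:

  0-simplices (3): [0], [1], [2]
  1-simplices (3): [0,1], [0,2], [1,2]
  2-simplices (1): [0,1,2]

giving chain groups C_0 ≅ Z^3, C_1 ≅ Z^3, C_2 ≅ Z^1.

The boundary map ∂_1: C_1 → C_0 maps an edge to its endpoints' difference, ∂[p,q] = q − p. For instance
  ∂[0,1] = [1] − [0].
The resulting 3×3 matrix has rank 2, and its Smith normal form has invariant factors (1,1).

Boundary ∂_2: C_2 → C_1 sends each 2-simplex [p,q,r] to [q,r] − [p,r] + [p,q]. For instance
  ∂[0,1,2] = [1,2] − [0,2] + [0,1].
The resulting 3×1 matrix has rank 1, and its Smith normal form has invariant factors (1).

Computing H_k = (kernel of ∂_k) / (image of ∂_{k+1}):

  H_0: rank C_0 − rank ∂_1 = 3 − 2 = 1, and the invariant factors of ∂_1 are all 1, so H_0 = Z.
  H_1: rank ker ∂_1 − rank ∂_2 = (3 − 2) − 1 = 0, and the invariant factors of ∂_2 are all 1, so H_1 = 0.
  H_2: rank ker ∂_2 − rank ∂_3 = (1 − 1) − 0 = 0, and there is no ∂_3, so H_2 = 0.

H_0 = Z,  H_1 = 0,  H_2 = 0.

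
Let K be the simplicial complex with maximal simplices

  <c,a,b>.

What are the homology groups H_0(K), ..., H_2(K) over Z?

H_0 = Z,  H_1 = 0,  H_2 = 0.

Take the total order a < b < c on the vertex set. Then K (dimension 2) consists of the simplices:

  0-simplices (3): a, b, c
  1-simplices (3): ab, ac, bc
  2-simplices (1): abc

so the chain groups are C_0 ≅ Z^3, C_1 ≅ Z^3, C_2 ≅ Z^1.

Boundary ∂_1: C_1 → C_0 is given by ∂[p,q] = [q] − [p].
The 3×3 boundary matrix has rank 2 and Smith normal form diag(1,1).

∂_2: C_2 → C_1 maps a triangle to the signed sum of its edges. For instance
  ∂abc = bc − ac + ab.
As a 3×1 matrix over Z this has rank 1, with invariant factors (1).

From H_k ≅ ker(∂_k) / im(∂_{k+1}) we obtain:

  H_0: rank C_0 − rank ∂_1 = 3 − 2 = 1, and the invariant factors of ∂_1 are all 1, so H_0 = Z.
  H_1: rank ker ∂_1 − rank ∂_2 = (3 − 2) − 1 = 0, and the invariant factors of ∂_2 are all 1, so H_1 = 0.
  H_2: rank ker ∂_2 − rank ∂_3 = (1 − 1) − 0 = 0, and there is no ∂_3, so H_2 = 0.

As a check, the Euler characteristic is 3 − 3 + 1 = 1, which agrees with 1 − 0 + 0 = 1.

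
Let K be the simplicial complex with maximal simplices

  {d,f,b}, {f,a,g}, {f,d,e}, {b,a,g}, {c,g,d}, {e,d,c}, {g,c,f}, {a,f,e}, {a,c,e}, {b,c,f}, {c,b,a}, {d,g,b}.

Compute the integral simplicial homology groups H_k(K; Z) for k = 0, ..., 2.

H_0 ≅ Z,  H_1 ≅ Z/2,  H_2 = 0.

We work with the vertex ordering a < b < c < d < e < f < g. The simplices of K, each written with vertices in increasing order, are:

  0-simplices (7): a, b, c, d, e, f, g
  1-simplices (18): ab, ac, ae, af, ag, bc, bd, bf, bg, cd, ce, cf, cg, de, df, dg, ef, fg
  2-simplices (12): abc, abg, ace, aef, afg, bcf, bdf, bdg, cde, cdg, cfg, def

giving chain groups C_0 ≅ Z^7, C_1 ≅ Z^18, C_2 ≅ Z^12.

Boundary ∂_1: C_1 → C_0 is given by ∂[p,q] = [q] − [p].
The 7×18 boundary matrix has rank 6 and Smith normal form diag(1,1,1,1,1,1).

The boundary map ∂_2: C_2 → C_1 maps a triangle to the signed sum of its edges. For instance
  ∂def = ef − df + de,
  ∂bcf = cf − bf + bc.
As a 18×12 matrix over Z this has rank 12, with invariant factors (1,1,1,1,1,1,1,1,1,1,1,2).

Reading off H_k = ker ∂_k / im ∂_{k+1}:

  H_0: rank C_0 − rank ∂_1 = 7 − 6 = 1, and the invariant factors of ∂_1 are all 1, so H_0 ≅ Z.
  H_1: rank ker ∂_1 − rank ∂_2 = (18 − 6) − 12 = 0, and ∂_2 has invariant factor 2 > 1, so H_1 ≅ Z/2.
  H_2: rank ker ∂_2 − rank ∂_3 = (12 − 12) − 0 = 0, and there is no ∂_3, so H_2 ≅ 0.

(K is a triangulation of the real projective plane RP^2.)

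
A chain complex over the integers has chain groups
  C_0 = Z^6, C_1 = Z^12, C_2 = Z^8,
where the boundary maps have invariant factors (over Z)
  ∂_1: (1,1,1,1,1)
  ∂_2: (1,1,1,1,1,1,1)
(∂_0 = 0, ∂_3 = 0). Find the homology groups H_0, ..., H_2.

H_0 = Z,  H_1 = 0,  H_2 = Z.

H_0: b_0 = 6 − 0 − 5 = 1; torsion from ∂_1 factors > 1: none. So H_0 = Z.
H_1: b_1 = 12 − 5 − 7 = 0; torsion from ∂_2 factors > 1: none. So H_1 = 0.
H_2: b_2 = 8 − 7 − 0 = 1; torsion from ∂_3 factors > 1: none. So H_2 = Z.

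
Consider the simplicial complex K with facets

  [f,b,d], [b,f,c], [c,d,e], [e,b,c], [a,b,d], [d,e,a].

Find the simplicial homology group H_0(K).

Take the total order a < b < c < d < e < f on the vertex set. Then K (dimension 2) consists of the simplices:

  0-simplices (6): a, b, c, d, e, f
  1-simplices (12): ab, ad, ae, bc, bd, be, bf, cd, ce, cf, de, df
  2-simplices (6): abd, ade, bce, bcf, bdf, cde

Hence C_0 ≅ Z^6, C_1 ≅ Z^12, C_2 ≅ Z^6.

∂_1: C_1 → C_0 sends each edge [p,q] (with p < q) to q − p. For instance
  ∂cd = d − c.
This gives a 6×12 integer matrix of rank 5; reducing to Smith normal form yields diagonal entries (1,1,1,1,1).

Boundary ∂_2: C_2 → C_1 sends each 2-simplex [p,q,r] to [q,r] − [p,r] + [p,q]. For instance
  ∂bcf = cf − bf + bc,
  ∂bce = ce − be + bc.
As a 12×6 matrix over Z this has rank 6, with invariant factors (1,1,1,1,1,1).

Computing H_k = (kernel of ∂_k) / (image of ∂_{k+1}):

  H_0: rank C_0 − rank ∂_1 = 6 − 5 = 1, and the invariant factors of ∂_1 are all 1, so H_0 ≅ Z.

H_0 = Z.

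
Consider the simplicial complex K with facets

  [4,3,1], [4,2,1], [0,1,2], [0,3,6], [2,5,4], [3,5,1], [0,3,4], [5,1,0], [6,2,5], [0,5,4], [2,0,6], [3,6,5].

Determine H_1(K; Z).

H_1 ≅ Z/2.

Fix the vertex order 0 < 1 < 2 < 3 < 4 < 5 < 6 and write every simplex with vertices in increasing order. Then dim K = 2 and the simplices of K are:

  0-simplices (7): [0], [1], [2], [3], [4], [5], [6]
  1-simplices (18): [0,1], [0,2], [0,3], [0,4], [0,5], [0,6], [1,2], [1,3], [1,4], [1,5], [2,4], [2,5], [2,6], [3,4], [3,5], [3,6], [4,5], [5,6]
  2-simplices (12): [0,1,2], [0,1,5], [0,2,6], [0,3,4], [0,3,6], [0,4,5], [1,2,4], [1,3,4], [1,3,5], [2,4,5], [2,5,6], [3,5,6]

Hence C_0 ≅ Z^7, C_1 ≅ Z^18, C_2 ≅ Z^12.

Boundary ∂_1: C_1 → C_0 sends each edge [p,q] (with p < q) to q − p. For instance
  ∂[1,5] = [5] − [1].
The 7×18 boundary matrix has rank 6 and Smith normal form diag(1,1,1,1,1,1).

The boundary map ∂_2: C_2 → C_1 maps a triangle to the signed sum of its edges. For instance
  ∂[2,5,6] = [5,6] − [2,6] + [2,5],
  ∂[0,3,6] = [3,6] − [0,6] + [0,3].
This gives a 18×12 integer matrix of rank 12; reducing to Smith normal form yields diagonal entries (1,1,1,1,1,1,1,1,1,1,1,2).

Now H_k = ker ∂_k / im ∂_{k+1}, so:

  H_1: rank ker ∂_1 − rank ∂_2 = (18 − 6) − 12 = 0, and ∂_2 has invariant factor 2 > 1, so H_1 = Z/2.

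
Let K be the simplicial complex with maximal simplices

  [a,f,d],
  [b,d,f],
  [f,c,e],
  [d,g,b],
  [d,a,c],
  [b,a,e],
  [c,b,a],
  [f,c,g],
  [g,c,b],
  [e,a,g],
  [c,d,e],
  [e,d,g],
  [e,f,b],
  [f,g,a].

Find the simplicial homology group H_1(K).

H_1 ≅ Z^2.

Take the total order a < b < c < d < e < f < g on the vertex set. Then K (dimension 2) consists of the simplices:

  0-simplices (7): a, b, c, d, e, f, g
  1-simplices (21): ab, ac, ad, ae, af, ag, bc, bd, be, bf, bg, cd, ce, cf, cg, de, df, dg, ef, eg, fg
  2-simplices (14): abc, abe, acd, adf, aeg, afg, bcg, bdf, bdg, bef, cde, cef, cfg, deg

Hence C_0 ≅ Z^7, C_1 ≅ Z^21, C_2 ≅ Z^14.

∂_1: C_1 → C_0 is given by ∂[p,q] = [q] − [p].
As a 7×21 matrix over Z this has rank 6, with invariant factors (1,1,1,1,1,1).

The boundary map ∂_2: C_2 → C_1 maps a triangle to the signed sum of its edges. For instance
  ∂bcg = cg − bg + bc,
  ∂bdf = df − bf + bd.
As a 21×14 matrix over Z this has rank 13, with invariant factors (1,1,1,1,1,1,1,1,1,1,1,1,1).

From H_k ≅ ker(∂_k) / im(∂_{k+1}) we obtain:

  H_1: rank ker ∂_1 − rank ∂_2 = (21 − 6) − 13 = 2, and the invariant factors of ∂_2 are all 1, so H_1 = Z^2.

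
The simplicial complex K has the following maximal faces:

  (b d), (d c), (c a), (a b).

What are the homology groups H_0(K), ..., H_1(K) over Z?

H_0 ≅ Z,  H_1 ≅ Z.

Take the total order a < b < c < d on the vertex set. Then K (dimension 1) consists of the simplices:

  0-simplices (4): a, b, c, d
  1-simplices (4): ab, ac, bd, cd

so the chain groups are C_0 ≅ Z^4, C_1 ≅ Z^4.

The boundary map ∂_1: C_1 → C_0 sends each edge [p,q] (with p < q) to q − p.
The resulting 4×4 matrix has rank 3, and its Smith normal form has invariant factors (1,1,1).

Reading off H_k = ker ∂_k / im ∂_{k+1}:

  H_0: rank C_0 − rank ∂_1 = 4 − 3 = 1, and the invariant factors of ∂_1 are all 1, so H_0 = Z.
  H_1: rank ker ∂_1 − rank ∂_2 = (4 − 3) − 0 = 1, and there is no ∂_2, so H_1 = Z.

As a check, the Euler characteristic is 4 − 4 = 0, which agrees with 1 − 1 = 0.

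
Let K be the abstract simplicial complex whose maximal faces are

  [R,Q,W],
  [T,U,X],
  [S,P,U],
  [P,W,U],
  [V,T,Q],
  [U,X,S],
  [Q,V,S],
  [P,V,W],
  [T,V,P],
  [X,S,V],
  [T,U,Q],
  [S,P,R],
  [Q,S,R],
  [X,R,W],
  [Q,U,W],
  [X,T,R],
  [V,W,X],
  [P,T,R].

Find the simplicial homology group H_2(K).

Order the vertices as P < Q < R < S < T < U < V < W < X. Listing each simplex with vertices in this order, K has dimension 2 with simplices:

  0-simplices (9): P, Q, R, S, T, U, V, W, X
  1-simplices (27): PR, PS, PT, PU, PV, PW, QR, QS, QT, QU, QV, QW, RS, RT, RW, RX, SU, SV, SX, TU, TV, TX, UW, UX, VW, VX, WX
  2-simplices (18): PRS, PRT, PSU, PTV, PUW, PVW, QRS, QRW, QSV, QTU, QTV, QUW, RTX, RWX, SUX, SVX, TUX, VWX

Hence C_0 ≅ Z^9, C_1 ≅ Z^27, C_2 ≅ Z^18.

The boundary map ∂_1: C_1 → C_0 maps an edge to its endpoints' difference, ∂[p,q] = q − p. For instance
  ∂VX = X − V.
The 9×27 boundary matrix has rank 8 and Smith normal form diag(1,1,1,1,1,1,1,1).

∂_2: C_2 → C_1 sends each 2-simplex [p,q,r] to [q,r] − [p,r] + [p,q]. For instance
  ∂PUW = UW − PW + PU,
  ∂QTV = TV − QV + QT.
As a 27×18 matrix over Z this has rank 17, with invariant factors (1,1,1,1,1,1,1,1,1,1,1,1,1,1,1,1,1).

From H_k ≅ ker(∂_k) / im(∂_{k+1}) we obtain:

  H_2: rank ker ∂_2 − rank ∂_3 = (18 − 17) − 0 = 1, and there is no ∂_3, so H_2 ≅ Z.

H_2 ≅ Z.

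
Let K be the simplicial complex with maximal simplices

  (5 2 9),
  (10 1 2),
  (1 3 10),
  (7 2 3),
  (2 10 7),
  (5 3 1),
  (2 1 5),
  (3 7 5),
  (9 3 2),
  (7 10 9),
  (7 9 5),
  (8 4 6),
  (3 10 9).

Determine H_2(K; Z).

Fix the vertex order 1 < 2 < 3 < 4 < 5 < 6 < 7 < 8 < 9 < 10 and write every simplex with vertices in increasing order. Then dim K = 2 and the simplices of K are:

  0-simplices (10): [1], [2], [3], [4], [5], [6], [7], [8], [9], [10]
  1-simplices (21): [1,2], [1,3], [1,5], [1,10], [2,3], [2,5], [2,7], [2,9], [2,10], [3,5], [3,7], [3,9], [3,10], [4,6], [4,8], [5,7], [5,9], [6,8], [7,9], [7,10], [9,10]
  2-simplices (13): [1,2,5], [1,2,10], [1,3,5], [1,3,10], [2,3,7], [2,3,9], [2,5,9], [2,7,10], [3,5,7], [3,9,10], [4,6,8], [5,7,9], [7,9,10]

Hence C_0 ≅ Z^10, C_1 ≅ Z^21, C_2 ≅ Z^13.

∂_1: C_1 → C_0 sends each edge [p,q] (with p < q) to q − p.
The resulting 10×21 matrix has rank 8, and its Smith normal form has invariant factors (1,1,1,1,1,1,1,1).

∂_2: C_2 → C_1 maps a triangle to the signed sum of its edges. For instance
  ∂[2,5,9] = [5,9] − [2,9] + [2,5],
  ∂[1,2,10] = [2,10] − [1,10] + [1,2].
The 21×13 boundary matrix has rank 13 and Smith normal form diag(1,1,1,1,1,1,1,1,1,1,1,1,2).

Now H_k = ker ∂_k / im ∂_{k+1}, so:

  H_2: rank ker ∂_2 − rank ∂_3 = (13 − 13) − 0 = 0, and there is no ∂_3, so H_2 ≅ 0.

H_2 = 0.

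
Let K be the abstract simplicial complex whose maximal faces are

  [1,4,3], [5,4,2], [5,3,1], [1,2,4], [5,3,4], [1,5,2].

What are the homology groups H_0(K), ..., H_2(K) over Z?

Order the vertices as 1 < 2 < 3 < 4 < 5. Listing each simplex with vertices in this order, K has dimension 2 with simplices:

  0-simplices (5): [1], [2], [3], [4], [5]
  1-simplices (9): [1,2], [1,3], [1,4], [1,5], [2,4], [2,5], [3,4], [3,5], [4,5]
  2-simplices (6): [1,2,4], [1,2,5], [1,3,4], [1,3,5], [2,4,5], [3,4,5]

so the chain groups are C_0 ≅ Z^5, C_1 ≅ Z^9, C_2 ≅ Z^6.

The boundary map ∂_1: C_1 → C_0 is given by ∂[p,q] = [q] − [p]. For instance
  ∂[2,5] = [5] − [2].
The 5×9 boundary matrix has rank 4 and Smith normal form diag(1,1,1,1).

Boundary ∂_2: C_2 → C_1 acts by ∂[p,q,r] = [q,r] − [p,r] + [p,q]. For instance
  ∂[1,3,5] = [3,5] − [1,5] + [1,3],
  ∂[2,4,5] = [4,5] − [2,5] + [2,4].
The resulting 9×6 matrix has rank 5, and its Smith normal form has invariant factors (1,1,1,1,1).

Computing H_k = (kernel of ∂_k) / (image of ∂_{k+1}):

  H_0: rank C_0 − rank ∂_1 = 5 − 4 = 1, and the invariant factors of ∂_1 are all 1, so H_0 ≅ Z.
  H_1: rank ker ∂_1 − rank ∂_2 = (9 − 4) − 5 = 0, and the invariant factors of ∂_2 are all 1, so H_1 ≅ 0.
  H_2: rank ker ∂_2 − rank ∂_3 = (6 − 5) − 0 = 1, and there is no ∂_3, so H_2 ≅ Z.

H_0 = Z,  H_1 = 0,  H_2 = Z.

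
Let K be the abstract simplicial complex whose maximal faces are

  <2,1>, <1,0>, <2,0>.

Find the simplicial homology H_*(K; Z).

Fix the vertex order 0 < 1 < 2 and write every simplex with vertices in increasing order. Then dim K = 1 and the simplices of K are:

  0-simplices (3): [0], [1], [2]
  1-simplices (3): [0,1], [0,2], [1,2]

so the chain groups are C_0 ≅ Z^3, C_1 ≅ Z^3.

∂_1: C_1 → C_0 is given by ∂[p,q] = [q] − [p].
This gives a 3×3 integer matrix of rank 2; reducing to Smith normal form yields diagonal entries (1,1).

Reading off H_k = ker ∂_k / im ∂_{k+1}:

  H_0: rank C_0 − rank ∂_1 = 3 − 2 = 1, and the invariant factors of ∂_1 are all 1, so H_0 ≅ Z.
  H_1: rank ker ∂_1 − rank ∂_2 = (3 − 2) − 0 = 1, and there is no ∂_2, so H_1 ≅ Z.

(K is a triangulation of the circle S^1.)

H_0 ≅ Z,  H_1 ≅ Z.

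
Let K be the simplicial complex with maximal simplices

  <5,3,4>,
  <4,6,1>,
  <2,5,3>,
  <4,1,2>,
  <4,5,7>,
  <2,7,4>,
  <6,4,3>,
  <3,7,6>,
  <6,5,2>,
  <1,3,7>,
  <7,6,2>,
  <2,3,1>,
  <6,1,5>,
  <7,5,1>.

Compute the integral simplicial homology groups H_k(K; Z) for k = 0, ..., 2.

H_0 = Z,  H_1 = Z^2,  H_2 = Z.

Fix the vertex order 1 < 2 < 3 < 4 < 5 < 6 < 7 and write every simplex with vertices in increasing order. Then dim K = 2 and the simplices of K are:

  0-simplices (7): [1], [2], [3], [4], [5], [6], [7]
  1-simplices (21): [1,2], [1,3], [1,4], [1,5], [1,6], [1,7], [2,3], [2,4], [2,5], [2,6], [2,7], [3,4], [3,5], [3,6], [3,7], [4,5], [4,6], [4,7], [5,6], [5,7], [6,7]
  2-simplices (14): [1,2,3], [1,2,4], [1,3,7], [1,4,6], [1,5,6], [1,5,7], [2,3,5], [2,4,7], [2,5,6], [2,6,7], [3,4,5], [3,4,6], [3,6,7], [4,5,7]

Hence C_0 ≅ Z^7, C_1 ≅ Z^21, C_2 ≅ Z^14.

The boundary map ∂_1: C_1 → C_0 sends each edge [p,q] (with p < q) to q − p.
This gives a 7×21 integer matrix of rank 6; reducing to Smith normal form yields diagonal entries (1,1,1,1,1,1).

The boundary map ∂_2: C_2 → C_1 maps a triangle to the signed sum of its edges. For instance
  ∂[3,4,6] = [4,6] − [3,6] + [3,4],
  ∂[4,5,7] = [5,7] − [4,7] + [4,5].
The resulting 21×14 matrix has rank 13, and its Smith normal form has invariant factors (1,1,1,1,1,1,1,1,1,1,1,1,1).

Reading off H_k = ker ∂_k / im ∂_{k+1}:

  H_0: rank C_0 − rank ∂_1 = 7 − 6 = 1, and the invariant factors of ∂_1 are all 1, so H_0 = Z.
  H_1: rank ker ∂_1 − rank ∂_2 = (21 − 6) − 13 = 2, and the invariant factors of ∂_2 are all 1, so H_1 = Z^2.
  H_2: rank ker ∂_2 − rank ∂_3 = (14 − 13) − 0 = 1, and there is no ∂_3, so H_2 = Z.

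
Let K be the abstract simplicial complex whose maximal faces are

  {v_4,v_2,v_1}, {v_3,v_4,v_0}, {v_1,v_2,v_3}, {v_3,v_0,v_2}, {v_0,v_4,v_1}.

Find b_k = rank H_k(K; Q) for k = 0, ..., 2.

We work with the vertex ordering v_0 < v_1 < v_2 < v_3 < v_4. The simplices of K, each written with vertices in increasing order, are:

  0-simplices (5): [v_0], [v_1], [v_2], [v_3], [v_4]
  1-simplices (10): [v_0,v_1], [v_0,v_2], [v_0,v_3], [v_0,v_4], [v_1,v_2], [v_1,v_3], [v_1,v_4], [v_2,v_3], [v_2,v_4], [v_3,v_4]
  2-simplices (5): [v_0,v_1,v_4], [v_0,v_2,v_3], [v_0,v_3,v_4], [v_1,v_2,v_3], [v_1,v_2,v_4]

Hence C_0 ≅ Z^5, C_1 ≅ Z^10, C_2 ≅ Z^5.

∂_1: C_1 → C_0 sends each edge [p,q] (with p < q) to q − p.
This gives a 5×10 integer matrix of rank 4; reducing to Smith normal form yields diagonal entries (1,1,1,1).

Boundary ∂_2: C_2 → C_1 acts by ∂[p,q,r] = [q,r] − [p,r] + [p,q]. For instance
  ∂[v_0,v_2,v_3] = [v_2,v_3] − [v_0,v_3] + [v_0,v_2],
  ∂[v_0,v_3,v_4] = [v_3,v_4] − [v_0,v_4] + [v_0,v_3].
The 10×5 boundary matrix has rank 5 and Smith normal form diag(1,1,1,1,1).

Now H_k = ker ∂_k / im ∂_{k+1}, so:

  H_0: rank C_0 − rank ∂_1 = 5 − 4 = 1, and the invariant factors of ∂_1 are all 1, so H_0 ≅ Z.
  H_1: rank ker ∂_1 − rank ∂_2 = (10 − 4) − 5 = 1, and the invariant factors of ∂_2 are all 1, so H_1 ≅ Z.
  H_2: rank ker ∂_2 − rank ∂_3 = (5 − 5) − 0 = 0, and there is no ∂_3, so H_2 ≅ 0.

As a check, the Euler characteristic is 5 − 10 + 5 = 0, which agrees with 1 − 1 + 0 = 0.

Hence the Betti numbers are b_0 = 1, b_1 = 1, b_2 = 0.

b_0 = 1, b_1 = 1, b_2 = 0.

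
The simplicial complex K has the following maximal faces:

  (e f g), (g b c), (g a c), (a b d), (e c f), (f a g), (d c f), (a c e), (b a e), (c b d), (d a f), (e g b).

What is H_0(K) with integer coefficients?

Take the total order a < b < c < d < e < f < g on the vertex set. Then K (dimension 2) consists of the simplices:

  0-simplices (7): a, b, c, d, e, f, g
  1-simplices (18): ab, ac, ad, ae, af, ag, bc, bd, be, bg, cd, ce, cf, cg, df, ef, eg, fg
  2-simplices (12): abd, abe, ace, acg, adf, afg, bcd, bcg, beg, cdf, cef, efg

so the chain groups are C_0 ≅ Z^7, C_1 ≅ Z^18, C_2 ≅ Z^12.

∂_1: C_1 → C_0 is given by ∂[p,q] = [q] − [p].
As a 7×18 matrix over Z this has rank 6, with invariant factors (1,1,1,1,1,1).

Boundary ∂_2: C_2 → C_1 sends each 2-simplex [p,q,r] to [q,r] − [p,r] + [p,q]. For instance
  ∂cef = ef − cf + ce,
  ∂afg = fg − ag + af.
As a 18×12 matrix over Z this has rank 12, with invariant factors (1,1,1,1,1,1,1,1,1,1,1,2).

Reading off H_k = ker ∂_k / im ∂_{k+1}:

  H_0: rank C_0 − rank ∂_1 = 7 − 6 = 1, and the invariant factors of ∂_1 are all 1, so H_0 = Z.

H_0 ≅ Z.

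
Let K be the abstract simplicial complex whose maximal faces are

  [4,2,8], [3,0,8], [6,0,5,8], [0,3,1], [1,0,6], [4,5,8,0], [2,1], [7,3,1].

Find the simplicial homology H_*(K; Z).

K has 9 vertices, 19 edges, 12 triangles, 2 3-simplices.
rank ∂_0 = 0, rank ∂_1 = 8 ⇒ b_0 = 9 − 0 − 8 = 1; all invariant factors of ∂_1 are 1 so no torsion. So H_0 ≅ Z.
rank ∂_1 = 8, rank ∂_2 = 10 ⇒ b_1 = 19 − 8 − 10 = 1; all invariant factors of ∂_2 are 1 so no torsion. So H_1 ≅ Z.
rank ∂_2 = 10, rank ∂_3 = 2 ⇒ b_2 = 12 − 10 − 2 = 0; all invariant factors of ∂_3 are 1 so no torsion. So H_2 ≅ 0.
rank ∂_3 = 2, rank ∂_4 = 0 ⇒ b_3 = 2 − 2 − 0 = 0. So H_3 ≅ 0.

H_0 ≅ Z,  H_1 ≅ Z,  H_2 = 0,  H_3 = 0.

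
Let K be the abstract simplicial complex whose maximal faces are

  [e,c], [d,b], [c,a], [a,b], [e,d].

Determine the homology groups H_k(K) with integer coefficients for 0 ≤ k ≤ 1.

H_0 = Z,  H_1 = Z.

Take the total order a < b < c < d < e on the vertex set. Then K (dimension 1) consists of the simplices:

  0-simplices (5): a, b, c, d, e
  1-simplices (5): ab, ac, bd, ce, de

so the chain groups are C_0 ≅ Z^5, C_1 ≅ Z^5.

The boundary map ∂_1: C_1 → C_0 maps an edge to its endpoints' difference, ∂[p,q] = q − p.
This gives a 5×5 integer matrix of rank 4; reducing to Smith normal form yields diagonal entries (1,1,1,1).

From H_k ≅ ker(∂_k) / im(∂_{k+1}) we obtain:

  H_0: rank C_0 − rank ∂_1 = 5 − 4 = 1, and the invariant factors of ∂_1 are all 1, so H_0 = Z.
  H_1: rank ker ∂_1 − rank ∂_2 = (5 − 4) − 0 = 1, and there is no ∂_2, so H_1 = Z.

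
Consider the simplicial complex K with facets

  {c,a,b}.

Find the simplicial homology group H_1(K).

Fix the vertex order a < b < c and write every simplex with vertices in increasing order. Then dim K = 2 and the simplices of K are:

  0-simplices (3): a, b, c
  1-simplices (3): ab, ac, bc
  2-simplices (1): abc

Hence C_0 ≅ Z^3, C_1 ≅ Z^3, C_2 ≅ Z^1.

∂_1: C_1 → C_0 is given by ∂[p,q] = [q] − [p].
The 3×3 boundary matrix has rank 2 and Smith normal form diag(1,1).

The boundary map ∂_2: C_2 → C_1 sends each 2-simplex [p,q,r] to [q,r] − [p,r] + [p,q]. For instance
  ∂abc = bc − ac + ab.
The 3×1 boundary matrix has rank 1 and Smith normal form diag(1).

Computing H_k = (kernel of ∂_k) / (image of ∂_{k+1}):

  H_1: rank ker ∂_1 − rank ∂_2 = (3 − 2) − 1 = 0, and the invariant factors of ∂_2 are all 1, so H_1 = 0.

H_1 = 0.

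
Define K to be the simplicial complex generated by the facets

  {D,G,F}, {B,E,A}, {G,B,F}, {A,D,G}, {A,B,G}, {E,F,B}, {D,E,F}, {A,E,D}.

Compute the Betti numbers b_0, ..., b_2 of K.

K has 6 vertices, 12 edges, 8 triangles.
rank ∂_0 = 0, rank ∂_1 = 5 ⇒ b_0 = 6 − 0 − 5 = 1; all invariant factors of ∂_1 are 1 so no torsion. So H_0 = Z.
rank ∂_1 = 5, rank ∂_2 = 7 ⇒ b_1 = 12 − 5 − 7 = 0; all invariant factors of ∂_2 are 1 so no torsion. So H_1 = 0.
rank ∂_2 = 7, rank ∂_3 = 0 ⇒ b_2 = 8 − 7 − 0 = 1. So H_2 = Z.

b_0 = 1, b_1 = 0, b_2 = 1.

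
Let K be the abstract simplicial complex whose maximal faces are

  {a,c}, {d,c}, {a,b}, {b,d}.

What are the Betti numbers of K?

We work with the vertex ordering a < b < c < d. The simplices of K, each written with vertices in increasing order, are:

  0-simplices (4): a, b, c, d
  1-simplices (4): ab, ac, bd, cd

so the chain groups are C_0 ≅ Z^4, C_1 ≅ Z^4.

The boundary map ∂_1: C_1 → C_0 sends each edge [p,q] (with p < q) to q − p. For instance
  ∂ac = c − a.
This gives a 4×4 integer matrix of rank 3; reducing to Smith normal form yields diagonal entries (1,1,1).

Now H_k = ker ∂_k / im ∂_{k+1}, so:

  H_0: rank C_0 − rank ∂_1 = 4 − 3 = 1, and the invariant factors of ∂_1 are all 1, so H_0 = Z.
  H_1: rank ker ∂_1 − rank ∂_2 = (4 − 3) − 0 = 1, and there is no ∂_2, so H_1 = Z.

As a check, the Euler characteristic is 4 − 4 = 0, which agrees with 1 − 1 = 0.

Hence the Betti numbers are b_0 = 1, b_1 = 1.

b_0 = 1, b_1 = 1.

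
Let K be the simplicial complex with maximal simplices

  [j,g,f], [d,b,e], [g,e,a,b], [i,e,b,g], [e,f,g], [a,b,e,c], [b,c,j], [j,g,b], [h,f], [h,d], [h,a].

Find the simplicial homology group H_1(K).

K has 10 vertices, 23 edges, 15 triangles, 3 3-simplices.
rank ∂_1 = 9, rank ∂_2 = 12 ⇒ b_1 = 23 − 9 − 12 = 2; all invariant factors of ∂_2 are 1 so no torsion. So H_1 ≅ Z^2.

H_1 ≅ Z^2.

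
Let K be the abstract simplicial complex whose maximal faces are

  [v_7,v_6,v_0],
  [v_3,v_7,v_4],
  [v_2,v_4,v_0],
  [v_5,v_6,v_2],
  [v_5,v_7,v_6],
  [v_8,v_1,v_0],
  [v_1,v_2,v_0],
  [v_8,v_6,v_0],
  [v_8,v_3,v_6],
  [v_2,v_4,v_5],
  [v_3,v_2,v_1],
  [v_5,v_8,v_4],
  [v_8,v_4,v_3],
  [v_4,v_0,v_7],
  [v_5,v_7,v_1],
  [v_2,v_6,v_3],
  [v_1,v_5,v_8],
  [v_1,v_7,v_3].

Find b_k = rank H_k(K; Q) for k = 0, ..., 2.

Fix the vertex order v_0 < v_1 < v_2 < v_3 < v_4 < v_5 < v_6 < v_7 < v_8 and write every simplex with vertices in increasing order. Then dim K = 2 and the simplices of K are:

  0-simplices (9): [v_0], [v_1], [v_2], [v_3], [v_4], [v_5], [v_6], [v_7], [v_8]
  1-simplices (27): (27 of them)
  2-simplices (18): (18 of them)

Hence C_0 ≅ Z^9, C_1 ≅ Z^27, C_2 ≅ Z^18.

The boundary map ∂_1: C_1 → C_0 sends each edge [p,q] (with p < q) to q − p.
The 9×27 boundary matrix has rank 8 and Smith normal form diag(1,1,1,1,1,1,1,1).

Boundary ∂_2: C_2 → C_1 acts by ∂[p,q,r] = [q,r] − [p,r] + [p,q]. For instance
  ∂[v_2,v_5,v_6] = [v_5,v_6] − [v_2,v_6] + [v_2,v_5],
  ∂[v_1,v_5,v_8] = [v_5,v_8] − [v_1,v_8] + [v_1,v_5].
This gives a 27×18 integer matrix of rank 17; reducing to Smith normal form yields diagonal entries (1,1,1,1,1,1,1,1,1,1,1,1,1,1,1,1,1).

Computing H_k = (kernel of ∂_k) / (image of ∂_{k+1}):

  H_0: rank C_0 − rank ∂_1 = 9 − 8 = 1, and the invariant factors of ∂_1 are all 1, so H_0 ≅ Z.
  H_1: rank ker ∂_1 − rank ∂_2 = (27 − 8) − 17 = 2, and the invariant factors of ∂_2 are all 1, so H_1 ≅ Z^2.
  H_2: rank ker ∂_2 − rank ∂_3 = (18 − 17) − 0 = 1, and there is no ∂_3, so H_2 ≅ Z.

As a check, the Euler characteristic is 9 − 27 + 18 = 0, which agrees with 1 − 2 + 1 = 0.

Hence the Betti numbers are b_0 = 1, b_1 = 2, b_2 = 1.

b_0 = 1, b_1 = 2, b_2 = 1.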